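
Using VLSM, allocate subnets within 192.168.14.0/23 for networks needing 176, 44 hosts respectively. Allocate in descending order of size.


176 hosts -> /24 (254 usable): 192.168.14.0/24
44 hosts -> /26 (62 usable): 192.168.15.0/26
Allocation: 192.168.14.0/24 (176 hosts, 254 usable); 192.168.15.0/26 (44 hosts, 62 usable)


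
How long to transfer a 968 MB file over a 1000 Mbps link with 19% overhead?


Effective throughput = 1000 * (1 - 19/100) = 810 Mbps
File size in Mb = 968 * 8 = 7744 Mb
Time = 7744 / 810
Time = 9.5605 seconds


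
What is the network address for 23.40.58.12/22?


IP:   00010111.00101000.00111010.00001100
Mask: 11111111.11111111.11111100.00000000
AND operation:
Net:  00010111.00101000.00111000.00000000
Network: 23.40.56.0/22


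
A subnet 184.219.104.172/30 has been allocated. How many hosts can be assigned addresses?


Host bits = 32 - 30 = 2
Total addresses = 2^2 = 4
Usable = total - 2 (network and broadcast)
Usable hosts: 2


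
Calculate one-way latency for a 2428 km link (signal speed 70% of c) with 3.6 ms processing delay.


Speed = 0.7 * 3e5 km/s = 210000 km/s
Propagation delay = 2428 / 210000 = 0.0116 s = 11.5619 ms
Processing delay = 3.6 ms
Total one-way latency = 15.1619 ms


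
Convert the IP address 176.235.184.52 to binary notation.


176 = 10110000
235 = 11101011
184 = 10111000
52 = 00110100
Binary: 10110000.11101011.10111000.00110100


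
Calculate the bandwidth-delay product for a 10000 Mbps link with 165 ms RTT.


BDP = bandwidth * RTT
= 10000 Mbps * 165 ms
= 10000 * 1e6 * 165 / 1000 bits
= 1650000000 bits
= 206250000 bytes
= 201416.0156 KB
BDP = 1650000000 bits (206250000 bytes)


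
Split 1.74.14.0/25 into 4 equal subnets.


New prefix = 25 + 2 = 27
Each subnet has 32 addresses
  1.74.14.0/27
  1.74.14.32/27
  1.74.14.64/27
  1.74.14.96/27
Subnets: 1.74.14.0/27, 1.74.14.32/27, 1.74.14.64/27, 1.74.14.96/27


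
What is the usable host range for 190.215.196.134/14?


Network: 190.212.0.0
Broadcast: 190.215.255.255
First usable = network + 1
Last usable = broadcast - 1
Range: 190.212.0.1 to 190.215.255.254


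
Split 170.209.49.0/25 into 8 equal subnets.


New prefix = 25 + 3 = 28
Each subnet has 16 addresses
  170.209.49.0/28
  170.209.49.16/28
  170.209.49.32/28
  170.209.49.48/28
  170.209.49.64/28
  170.209.49.80/28
  170.209.49.96/28
  170.209.49.112/28
Subnets: 170.209.49.0/28, 170.209.49.16/28, 170.209.49.32/28, 170.209.49.48/28, 170.209.49.64/28, 170.209.49.80/28, 170.209.49.96/28, 170.209.49.112/28


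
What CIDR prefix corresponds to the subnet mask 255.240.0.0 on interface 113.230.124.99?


Binary: 11111111.11110000.00000000.00000000
Count leading 1s
Prefix: /12


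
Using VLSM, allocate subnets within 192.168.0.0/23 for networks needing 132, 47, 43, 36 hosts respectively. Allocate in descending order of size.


132 hosts -> /24 (254 usable): 192.168.0.0/24
47 hosts -> /26 (62 usable): 192.168.1.0/26
43 hosts -> /26 (62 usable): 192.168.1.64/26
36 hosts -> /26 (62 usable): 192.168.1.128/26
Allocation: 192.168.0.0/24 (132 hosts, 254 usable); 192.168.1.0/26 (47 hosts, 62 usable); 192.168.1.64/26 (43 hosts, 62 usable); 192.168.1.128/26 (36 hosts, 62 usable)


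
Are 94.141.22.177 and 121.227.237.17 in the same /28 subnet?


Mask: 255.255.255.240
94.141.22.177 AND mask = 94.141.22.176
121.227.237.17 AND mask = 121.227.237.16
No, different subnets (94.141.22.176 vs 121.227.237.16)


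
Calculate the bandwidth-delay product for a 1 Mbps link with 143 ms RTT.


BDP = bandwidth * RTT
= 1 Mbps * 143 ms
= 1 * 1e6 * 143 / 1000 bits
= 143000 bits
= 17875 bytes
= 17.4561 KB
BDP = 143000 bits (17875 bytes)


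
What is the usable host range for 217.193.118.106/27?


Network: 217.193.118.96
Broadcast: 217.193.118.127
First usable = network + 1
Last usable = broadcast - 1
Range: 217.193.118.97 to 217.193.118.126


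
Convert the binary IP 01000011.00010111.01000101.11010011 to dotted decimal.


01000011 = 67
00010111 = 23
01000101 = 69
11010011 = 211
IP: 67.23.69.211


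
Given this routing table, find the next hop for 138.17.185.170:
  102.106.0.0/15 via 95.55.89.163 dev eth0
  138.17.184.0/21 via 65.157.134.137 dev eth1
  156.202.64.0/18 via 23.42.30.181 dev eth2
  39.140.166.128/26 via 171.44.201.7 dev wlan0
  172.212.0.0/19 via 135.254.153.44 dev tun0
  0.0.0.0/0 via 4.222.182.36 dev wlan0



Longest prefix match for 138.17.185.170:
  /15 102.106.0.0: no
  /21 138.17.184.0: MATCH
  /18 156.202.64.0: no
  /26 39.140.166.128: no
  /19 172.212.0.0: no
  /0 0.0.0.0: MATCH
Selected: next-hop 65.157.134.137 via eth1 (matched /21)


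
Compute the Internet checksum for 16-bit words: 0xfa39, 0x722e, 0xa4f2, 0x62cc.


Sum all words (with carry folding):
+ 0xfa39 = 0xfa39
+ 0x722e = 0x6c68
+ 0xa4f2 = 0x115b
+ 0x62cc = 0x7427
One's complement: ~0x7427
Checksum = 0x8bd8


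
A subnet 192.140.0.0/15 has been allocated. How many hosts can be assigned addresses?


Host bits = 32 - 15 = 17
Total addresses = 2^17 = 131072
Usable = total - 2 (network and broadcast)
Usable hosts: 131070


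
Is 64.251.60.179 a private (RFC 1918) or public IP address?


RFC 1918 private ranges:
  10.0.0.0/8 (10.0.0.0 - 10.255.255.255)
  172.16.0.0/12 (172.16.0.0 - 172.31.255.255)
  192.168.0.0/16 (192.168.0.0 - 192.168.255.255)
Public (not in any RFC 1918 range)


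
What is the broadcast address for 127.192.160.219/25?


Network: 127.192.160.128/25
Host bits = 7
Set all host bits to 1:
Broadcast: 127.192.160.255


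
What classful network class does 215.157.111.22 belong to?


First octet: 215
Binary: 11010111
110xxxxx -> Class C (192-223)
Class C, default mask 255.255.255.0 (/24)


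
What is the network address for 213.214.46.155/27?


IP:   11010101.11010110.00101110.10011011
Mask: 11111111.11111111.11111111.11100000
AND operation:
Net:  11010101.11010110.00101110.10000000
Network: 213.214.46.128/27


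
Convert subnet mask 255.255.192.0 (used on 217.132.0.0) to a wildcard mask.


Subnet mask: 255.255.192.0
Wildcard = 255.255.255.255 - subnet mask
255 - 255 = 0
255 - 255 = 0
255 - 192 = 63
255 - 0 = 255
Wildcard: 0.0.63.255


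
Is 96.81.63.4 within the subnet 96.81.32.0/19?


Subnet network: 96.81.32.0
Test IP AND mask: 96.81.32.0
Yes, 96.81.63.4 is in 96.81.32.0/19


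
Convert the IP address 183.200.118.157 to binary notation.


183 = 10110111
200 = 11001000
118 = 01110110
157 = 10011101
Binary: 10110111.11001000.01110110.10011101


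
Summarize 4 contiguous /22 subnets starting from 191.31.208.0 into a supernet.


Original prefix: /22
Number of subnets: 4 = 2^2
New prefix = 22 - 2 = 20
Supernet: 191.31.208.0/20


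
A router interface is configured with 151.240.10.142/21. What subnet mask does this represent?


/21 means 21 network bits, 11 host bits
Binary: 11111111111111111111100000000000
Mask: 255.255.248.0


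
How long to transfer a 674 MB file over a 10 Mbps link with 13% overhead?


Effective throughput = 10 * (1 - 13/100) = 8.7 Mbps
File size in Mb = 674 * 8 = 5392 Mb
Time = 5392 / 8.7
Time = 619.7701 seconds


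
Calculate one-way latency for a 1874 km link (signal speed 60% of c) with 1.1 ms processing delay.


Speed = 0.6 * 3e5 km/s = 180000 km/s
Propagation delay = 1874 / 180000 = 0.0104 s = 10.4111 ms
Processing delay = 1.1 ms
Total one-way latency = 11.5111 ms


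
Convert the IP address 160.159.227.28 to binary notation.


160 = 10100000
159 = 10011111
227 = 11100011
28 = 00011100
Binary: 10100000.10011111.11100011.00011100


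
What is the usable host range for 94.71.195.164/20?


Network: 94.71.192.0
Broadcast: 94.71.207.255
First usable = network + 1
Last usable = broadcast - 1
Range: 94.71.192.1 to 94.71.207.254


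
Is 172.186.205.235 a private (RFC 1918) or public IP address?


RFC 1918 private ranges:
  10.0.0.0/8 (10.0.0.0 - 10.255.255.255)
  172.16.0.0/12 (172.16.0.0 - 172.31.255.255)
  192.168.0.0/16 (192.168.0.0 - 192.168.255.255)
Public (not in any RFC 1918 range)


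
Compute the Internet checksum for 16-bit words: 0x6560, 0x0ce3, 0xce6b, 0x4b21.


Sum all words (with carry folding):
+ 0x6560 = 0x6560
+ 0x0ce3 = 0x7243
+ 0xce6b = 0x40af
+ 0x4b21 = 0x8bd0
One's complement: ~0x8bd0
Checksum = 0x742f


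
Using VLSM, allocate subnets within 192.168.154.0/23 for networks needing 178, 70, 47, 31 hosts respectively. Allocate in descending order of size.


178 hosts -> /24 (254 usable): 192.168.154.0/24
70 hosts -> /25 (126 usable): 192.168.155.0/25
47 hosts -> /26 (62 usable): 192.168.155.128/26
31 hosts -> /26 (62 usable): 192.168.155.192/26
Allocation: 192.168.154.0/24 (178 hosts, 254 usable); 192.168.155.0/25 (70 hosts, 126 usable); 192.168.155.128/26 (47 hosts, 62 usable); 192.168.155.192/26 (31 hosts, 62 usable)


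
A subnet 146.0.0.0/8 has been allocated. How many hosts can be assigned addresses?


Host bits = 32 - 8 = 24
Total addresses = 2^24 = 16777216
Usable = total - 2 (network and broadcast)
Usable hosts: 16777214


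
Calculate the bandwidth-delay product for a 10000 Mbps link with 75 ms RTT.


BDP = bandwidth * RTT
= 10000 Mbps * 75 ms
= 10000 * 1e6 * 75 / 1000 bits
= 750000000 bits
= 93750000 bytes
= 91552.7344 KB
BDP = 750000000 bits (93750000 bytes)


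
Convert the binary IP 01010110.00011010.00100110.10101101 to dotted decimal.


01010110 = 86
00011010 = 26
00100110 = 38
10101101 = 173
IP: 86.26.38.173


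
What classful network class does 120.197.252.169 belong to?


First octet: 120
Binary: 01111000
0xxxxxxx -> Class A (1-126)
Class A, default mask 255.0.0.0 (/8)


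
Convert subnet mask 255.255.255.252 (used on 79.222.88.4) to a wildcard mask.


Subnet mask: 255.255.255.252
Wildcard = 255.255.255.255 - subnet mask
255 - 255 = 0
255 - 255 = 0
255 - 255 = 0
255 - 252 = 3
Wildcard: 0.0.0.3


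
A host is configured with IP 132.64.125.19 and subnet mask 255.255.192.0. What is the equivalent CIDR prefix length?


Binary: 11111111.11111111.11000000.00000000
Count leading 1s
Prefix: /18


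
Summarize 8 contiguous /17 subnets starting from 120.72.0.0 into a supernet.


Original prefix: /17
Number of subnets: 8 = 2^3
New prefix = 17 - 3 = 14
Supernet: 120.72.0.0/14


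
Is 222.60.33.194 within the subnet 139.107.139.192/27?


Subnet network: 139.107.139.192
Test IP AND mask: 222.60.33.192
No, 222.60.33.194 is not in 139.107.139.192/27


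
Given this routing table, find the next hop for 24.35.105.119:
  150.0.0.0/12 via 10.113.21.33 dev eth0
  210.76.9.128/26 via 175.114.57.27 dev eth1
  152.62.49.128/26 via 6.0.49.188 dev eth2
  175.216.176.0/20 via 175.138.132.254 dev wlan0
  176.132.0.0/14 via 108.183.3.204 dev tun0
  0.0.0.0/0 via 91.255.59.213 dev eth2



Longest prefix match for 24.35.105.119:
  /12 150.0.0.0: no
  /26 210.76.9.128: no
  /26 152.62.49.128: no
  /20 175.216.176.0: no
  /14 176.132.0.0: no
  /0 0.0.0.0: MATCH
Selected: next-hop 91.255.59.213 via eth2 (matched /0)


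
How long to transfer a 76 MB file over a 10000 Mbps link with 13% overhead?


Effective throughput = 10000 * (1 - 13/100) = 8700 Mbps
File size in Mb = 76 * 8 = 608 Mb
Time = 608 / 8700
Time = 0.0699 seconds


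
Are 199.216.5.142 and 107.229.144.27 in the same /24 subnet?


Mask: 255.255.255.0
199.216.5.142 AND mask = 199.216.5.0
107.229.144.27 AND mask = 107.229.144.0
No, different subnets (199.216.5.0 vs 107.229.144.0)


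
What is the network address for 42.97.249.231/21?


IP:   00101010.01100001.11111001.11100111
Mask: 11111111.11111111.11111000.00000000
AND operation:
Net:  00101010.01100001.11111000.00000000
Network: 42.97.248.0/21


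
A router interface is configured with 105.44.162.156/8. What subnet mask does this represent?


/8 means 8 network bits, 24 host bits
Binary: 11111111000000000000000000000000
Mask: 255.0.0.0


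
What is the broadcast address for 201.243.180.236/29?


Network: 201.243.180.232/29
Host bits = 3
Set all host bits to 1:
Broadcast: 201.243.180.239


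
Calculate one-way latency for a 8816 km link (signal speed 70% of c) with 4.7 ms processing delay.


Speed = 0.7 * 3e5 km/s = 210000 km/s
Propagation delay = 8816 / 210000 = 0.042 s = 41.981 ms
Processing delay = 4.7 ms
Total one-way latency = 46.681 ms


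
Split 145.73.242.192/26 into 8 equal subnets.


New prefix = 26 + 3 = 29
Each subnet has 8 addresses
  145.73.242.192/29
  145.73.242.200/29
  145.73.242.208/29
  145.73.242.216/29
  145.73.242.224/29
  145.73.242.232/29
  145.73.242.240/29
  145.73.242.248/29
Subnets: 145.73.242.192/29, 145.73.242.200/29, 145.73.242.208/29, 145.73.242.216/29, 145.73.242.224/29, 145.73.242.232/29, 145.73.242.240/29, 145.73.242.248/29


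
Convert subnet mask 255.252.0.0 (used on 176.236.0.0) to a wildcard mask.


Subnet mask: 255.252.0.0
Wildcard = 255.255.255.255 - subnet mask
255 - 255 = 0
255 - 252 = 3
255 - 0 = 255
255 - 0 = 255
Wildcard: 0.3.255.255


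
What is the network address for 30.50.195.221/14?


IP:   00011110.00110010.11000011.11011101
Mask: 11111111.11111100.00000000.00000000
AND operation:
Net:  00011110.00110000.00000000.00000000
Network: 30.48.0.0/14


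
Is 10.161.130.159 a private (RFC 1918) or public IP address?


RFC 1918 private ranges:
  10.0.0.0/8 (10.0.0.0 - 10.255.255.255)
  172.16.0.0/12 (172.16.0.0 - 172.31.255.255)
  192.168.0.0/16 (192.168.0.0 - 192.168.255.255)
Private (in 10.0.0.0/8)


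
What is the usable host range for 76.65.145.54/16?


Network: 76.65.0.0
Broadcast: 76.65.255.255
First usable = network + 1
Last usable = broadcast - 1
Range: 76.65.0.1 to 76.65.255.254


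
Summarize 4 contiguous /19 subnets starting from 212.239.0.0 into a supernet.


Original prefix: /19
Number of subnets: 4 = 2^2
New prefix = 19 - 2 = 17
Supernet: 212.239.0.0/17


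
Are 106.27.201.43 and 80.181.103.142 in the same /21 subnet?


Mask: 255.255.248.0
106.27.201.43 AND mask = 106.27.200.0
80.181.103.142 AND mask = 80.181.96.0
No, different subnets (106.27.200.0 vs 80.181.96.0)


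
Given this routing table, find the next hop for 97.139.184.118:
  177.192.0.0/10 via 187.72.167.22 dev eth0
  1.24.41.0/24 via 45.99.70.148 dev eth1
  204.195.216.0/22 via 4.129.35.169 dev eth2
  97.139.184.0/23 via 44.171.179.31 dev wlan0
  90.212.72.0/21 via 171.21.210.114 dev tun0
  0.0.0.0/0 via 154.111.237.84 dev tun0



Longest prefix match for 97.139.184.118:
  /10 177.192.0.0: no
  /24 1.24.41.0: no
  /22 204.195.216.0: no
  /23 97.139.184.0: MATCH
  /21 90.212.72.0: no
  /0 0.0.0.0: MATCH
Selected: next-hop 44.171.179.31 via wlan0 (matched /23)


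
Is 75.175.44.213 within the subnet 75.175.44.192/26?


Subnet network: 75.175.44.192
Test IP AND mask: 75.175.44.192
Yes, 75.175.44.213 is in 75.175.44.192/26


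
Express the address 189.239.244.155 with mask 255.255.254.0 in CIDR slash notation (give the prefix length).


Binary: 11111111.11111111.11111110.00000000
Count leading 1s
Prefix: /23


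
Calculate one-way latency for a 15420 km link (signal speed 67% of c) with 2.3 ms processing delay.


Speed = 0.67 * 3e5 km/s = 201000 km/s
Propagation delay = 15420 / 201000 = 0.0767 s = 76.7164 ms
Processing delay = 2.3 ms
Total one-way latency = 79.0164 ms


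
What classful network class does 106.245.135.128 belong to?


First octet: 106
Binary: 01101010
0xxxxxxx -> Class A (1-126)
Class A, default mask 255.0.0.0 (/8)


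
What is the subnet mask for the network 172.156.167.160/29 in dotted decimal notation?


/29 means 29 network bits, 3 host bits
Binary: 11111111111111111111111111111000
Mask: 255.255.255.248


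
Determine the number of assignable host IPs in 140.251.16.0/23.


Host bits = 32 - 23 = 9
Total addresses = 2^9 = 512
Usable = total - 2 (network and broadcast)
Usable hosts: 510


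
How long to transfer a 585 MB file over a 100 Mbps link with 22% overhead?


Effective throughput = 100 * (1 - 22/100) = 78 Mbps
File size in Mb = 585 * 8 = 4680 Mb
Time = 4680 / 78
Time = 60 seconds


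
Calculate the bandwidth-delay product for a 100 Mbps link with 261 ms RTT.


BDP = bandwidth * RTT
= 100 Mbps * 261 ms
= 100 * 1e6 * 261 / 1000 bits
= 26100000 bits
= 3262500 bytes
= 3186.0352 KB
BDP = 26100000 bits (3262500 bytes)


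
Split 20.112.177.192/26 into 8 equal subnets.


New prefix = 26 + 3 = 29
Each subnet has 8 addresses
  20.112.177.192/29
  20.112.177.200/29
  20.112.177.208/29
  20.112.177.216/29
  20.112.177.224/29
  20.112.177.232/29
  20.112.177.240/29
  20.112.177.248/29
Subnets: 20.112.177.192/29, 20.112.177.200/29, 20.112.177.208/29, 20.112.177.216/29, 20.112.177.224/29, 20.112.177.232/29, 20.112.177.240/29, 20.112.177.248/29


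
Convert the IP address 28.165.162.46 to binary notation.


28 = 00011100
165 = 10100101
162 = 10100010
46 = 00101110
Binary: 00011100.10100101.10100010.00101110


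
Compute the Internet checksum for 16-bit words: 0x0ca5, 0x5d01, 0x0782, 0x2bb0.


Sum all words (with carry folding):
+ 0x0ca5 = 0x0ca5
+ 0x5d01 = 0x69a6
+ 0x0782 = 0x7128
+ 0x2bb0 = 0x9cd8
One's complement: ~0x9cd8
Checksum = 0x6327


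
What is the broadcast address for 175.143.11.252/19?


Network: 175.143.0.0/19
Host bits = 13
Set all host bits to 1:
Broadcast: 175.143.31.255


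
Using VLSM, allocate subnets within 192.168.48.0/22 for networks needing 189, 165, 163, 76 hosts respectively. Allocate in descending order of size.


189 hosts -> /24 (254 usable): 192.168.48.0/24
165 hosts -> /24 (254 usable): 192.168.49.0/24
163 hosts -> /24 (254 usable): 192.168.50.0/24
76 hosts -> /25 (126 usable): 192.168.51.0/25
Allocation: 192.168.48.0/24 (189 hosts, 254 usable); 192.168.49.0/24 (165 hosts, 254 usable); 192.168.50.0/24 (163 hosts, 254 usable); 192.168.51.0/25 (76 hosts, 126 usable)


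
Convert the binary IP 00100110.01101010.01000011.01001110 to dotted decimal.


00100110 = 38
01101010 = 106
01000011 = 67
01001110 = 78
IP: 38.106.67.78


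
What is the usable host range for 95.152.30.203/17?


Network: 95.152.0.0
Broadcast: 95.152.127.255
First usable = network + 1
Last usable = broadcast - 1
Range: 95.152.0.1 to 95.152.127.254


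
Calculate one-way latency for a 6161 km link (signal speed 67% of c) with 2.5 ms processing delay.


Speed = 0.67 * 3e5 km/s = 201000 km/s
Propagation delay = 6161 / 201000 = 0.0307 s = 30.6517 ms
Processing delay = 2.5 ms
Total one-way latency = 33.1517 ms


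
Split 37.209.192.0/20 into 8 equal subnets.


New prefix = 20 + 3 = 23
Each subnet has 512 addresses
  37.209.192.0/23
  37.209.194.0/23
  37.209.196.0/23
  37.209.198.0/23
  37.209.200.0/23
  37.209.202.0/23
  37.209.204.0/23
  37.209.206.0/23
Subnets: 37.209.192.0/23, 37.209.194.0/23, 37.209.196.0/23, 37.209.198.0/23, 37.209.200.0/23, 37.209.202.0/23, 37.209.204.0/23, 37.209.206.0/23


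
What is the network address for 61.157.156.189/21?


IP:   00111101.10011101.10011100.10111101
Mask: 11111111.11111111.11111000.00000000
AND operation:
Net:  00111101.10011101.10011000.00000000
Network: 61.157.152.0/21


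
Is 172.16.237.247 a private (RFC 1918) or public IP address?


RFC 1918 private ranges:
  10.0.0.0/8 (10.0.0.0 - 10.255.255.255)
  172.16.0.0/12 (172.16.0.0 - 172.31.255.255)
  192.168.0.0/16 (192.168.0.0 - 192.168.255.255)
Private (in 172.16.0.0/12)


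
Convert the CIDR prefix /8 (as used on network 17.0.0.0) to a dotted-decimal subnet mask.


/8 means 8 network bits, 24 host bits
Binary: 11111111000000000000000000000000
Mask: 255.0.0.0


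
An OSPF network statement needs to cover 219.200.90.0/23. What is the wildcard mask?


Subnet mask: 255.255.254.0
Wildcard = 255.255.255.255 - subnet mask
255 - 255 = 0
255 - 255 = 0
255 - 254 = 1
255 - 0 = 255
Wildcard: 0.0.1.255


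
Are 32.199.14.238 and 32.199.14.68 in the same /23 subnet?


Mask: 255.255.254.0
32.199.14.238 AND mask = 32.199.14.0
32.199.14.68 AND mask = 32.199.14.0
Yes, same subnet (32.199.14.0)


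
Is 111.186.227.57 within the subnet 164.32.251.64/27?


Subnet network: 164.32.251.64
Test IP AND mask: 111.186.227.32
No, 111.186.227.57 is not in 164.32.251.64/27


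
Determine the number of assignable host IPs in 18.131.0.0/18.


Host bits = 32 - 18 = 14
Total addresses = 2^14 = 16384
Usable = total - 2 (network and broadcast)
Usable hosts: 16382


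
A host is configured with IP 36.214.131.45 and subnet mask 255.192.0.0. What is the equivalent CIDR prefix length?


Binary: 11111111.11000000.00000000.00000000
Count leading 1s
Prefix: /10


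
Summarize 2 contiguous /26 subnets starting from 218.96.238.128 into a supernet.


Original prefix: /26
Number of subnets: 2 = 2^1
New prefix = 26 - 1 = 25
Supernet: 218.96.238.128/25


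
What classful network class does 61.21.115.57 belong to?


First octet: 61
Binary: 00111101
0xxxxxxx -> Class A (1-126)
Class A, default mask 255.0.0.0 (/8)


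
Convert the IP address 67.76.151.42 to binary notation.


67 = 01000011
76 = 01001100
151 = 10010111
42 = 00101010
Binary: 01000011.01001100.10010111.00101010


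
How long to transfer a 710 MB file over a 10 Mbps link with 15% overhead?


Effective throughput = 10 * (1 - 15/100) = 8.5 Mbps
File size in Mb = 710 * 8 = 5680 Mb
Time = 5680 / 8.5
Time = 668.2353 seconds


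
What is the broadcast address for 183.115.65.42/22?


Network: 183.115.64.0/22
Host bits = 10
Set all host bits to 1:
Broadcast: 183.115.67.255


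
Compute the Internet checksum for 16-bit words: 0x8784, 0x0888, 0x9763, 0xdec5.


Sum all words (with carry folding):
+ 0x8784 = 0x8784
+ 0x0888 = 0x900c
+ 0x9763 = 0x2770
+ 0xdec5 = 0x0636
One's complement: ~0x0636
Checksum = 0xf9c9


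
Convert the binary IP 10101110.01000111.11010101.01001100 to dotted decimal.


10101110 = 174
01000111 = 71
11010101 = 213
01001100 = 76
IP: 174.71.213.76


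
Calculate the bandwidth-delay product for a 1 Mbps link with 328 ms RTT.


BDP = bandwidth * RTT
= 1 Mbps * 328 ms
= 1 * 1e6 * 328 / 1000 bits
= 328000 bits
= 41000 bytes
= 40.0391 KB
BDP = 328000 bits (41000 bytes)


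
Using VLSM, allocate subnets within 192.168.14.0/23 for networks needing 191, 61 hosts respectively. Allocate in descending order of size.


191 hosts -> /24 (254 usable): 192.168.14.0/24
61 hosts -> /26 (62 usable): 192.168.15.0/26
Allocation: 192.168.14.0/24 (191 hosts, 254 usable); 192.168.15.0/26 (61 hosts, 62 usable)


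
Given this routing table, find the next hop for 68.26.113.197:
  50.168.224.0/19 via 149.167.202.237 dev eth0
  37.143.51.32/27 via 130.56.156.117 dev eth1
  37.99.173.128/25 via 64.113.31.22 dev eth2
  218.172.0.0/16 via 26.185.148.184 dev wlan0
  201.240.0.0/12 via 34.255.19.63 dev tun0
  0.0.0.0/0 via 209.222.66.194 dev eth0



Longest prefix match for 68.26.113.197:
  /19 50.168.224.0: no
  /27 37.143.51.32: no
  /25 37.99.173.128: no
  /16 218.172.0.0: no
  /12 201.240.0.0: no
  /0 0.0.0.0: MATCH
Selected: next-hop 209.222.66.194 via eth0 (matched /0)


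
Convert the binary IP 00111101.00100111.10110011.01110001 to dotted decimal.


00111101 = 61
00100111 = 39
10110011 = 179
01110001 = 113
IP: 61.39.179.113


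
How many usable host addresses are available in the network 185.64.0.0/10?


Host bits = 32 - 10 = 22
Total addresses = 2^22 = 4194304
Usable = total - 2 (network and broadcast)
Usable hosts: 4194302


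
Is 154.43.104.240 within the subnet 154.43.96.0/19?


Subnet network: 154.43.96.0
Test IP AND mask: 154.43.96.0
Yes, 154.43.104.240 is in 154.43.96.0/19


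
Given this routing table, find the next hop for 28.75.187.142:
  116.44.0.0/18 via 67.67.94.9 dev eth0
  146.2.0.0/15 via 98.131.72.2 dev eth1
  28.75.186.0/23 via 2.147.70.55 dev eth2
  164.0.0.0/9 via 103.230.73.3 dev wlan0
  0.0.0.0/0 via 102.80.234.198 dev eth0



Longest prefix match for 28.75.187.142:
  /18 116.44.0.0: no
  /15 146.2.0.0: no
  /23 28.75.186.0: MATCH
  /9 164.0.0.0: no
  /0 0.0.0.0: MATCH
Selected: next-hop 2.147.70.55 via eth2 (matched /23)


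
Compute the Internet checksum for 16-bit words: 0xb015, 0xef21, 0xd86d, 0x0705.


Sum all words (with carry folding):
+ 0xb015 = 0xb015
+ 0xef21 = 0x9f37
+ 0xd86d = 0x77a5
+ 0x0705 = 0x7eaa
One's complement: ~0x7eaa
Checksum = 0x8155


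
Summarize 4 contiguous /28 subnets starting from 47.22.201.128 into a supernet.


Original prefix: /28
Number of subnets: 4 = 2^2
New prefix = 28 - 2 = 26
Supernet: 47.22.201.128/26


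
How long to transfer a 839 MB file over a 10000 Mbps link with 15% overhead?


Effective throughput = 10000 * (1 - 15/100) = 8500 Mbps
File size in Mb = 839 * 8 = 6712 Mb
Time = 6712 / 8500
Time = 0.7896 seconds


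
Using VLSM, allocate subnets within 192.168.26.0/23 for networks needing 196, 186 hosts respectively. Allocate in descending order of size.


196 hosts -> /24 (254 usable): 192.168.26.0/24
186 hosts -> /24 (254 usable): 192.168.27.0/24
Allocation: 192.168.26.0/24 (196 hosts, 254 usable); 192.168.27.0/24 (186 hosts, 254 usable)


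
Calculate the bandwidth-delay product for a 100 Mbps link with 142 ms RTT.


BDP = bandwidth * RTT
= 100 Mbps * 142 ms
= 100 * 1e6 * 142 / 1000 bits
= 14200000 bits
= 1775000 bytes
= 1733.3984 KB
BDP = 14200000 bits (1775000 bytes)


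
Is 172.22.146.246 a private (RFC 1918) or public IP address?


RFC 1918 private ranges:
  10.0.0.0/8 (10.0.0.0 - 10.255.255.255)
  172.16.0.0/12 (172.16.0.0 - 172.31.255.255)
  192.168.0.0/16 (192.168.0.0 - 192.168.255.255)
Private (in 172.16.0.0/12)


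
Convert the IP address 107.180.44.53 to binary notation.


107 = 01101011
180 = 10110100
44 = 00101100
53 = 00110101
Binary: 01101011.10110100.00101100.00110101


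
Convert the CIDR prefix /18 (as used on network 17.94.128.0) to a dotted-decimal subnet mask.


/18 means 18 network bits, 14 host bits
Binary: 11111111111111111100000000000000
Mask: 255.255.192.0


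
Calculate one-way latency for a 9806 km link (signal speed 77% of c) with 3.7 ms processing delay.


Speed = 0.77 * 3e5 km/s = 231000 km/s
Propagation delay = 9806 / 231000 = 0.0425 s = 42.4502 ms
Processing delay = 3.7 ms
Total one-way latency = 46.1502 ms


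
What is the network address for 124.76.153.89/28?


IP:   01111100.01001100.10011001.01011001
Mask: 11111111.11111111.11111111.11110000
AND operation:
Net:  01111100.01001100.10011001.01010000
Network: 124.76.153.80/28


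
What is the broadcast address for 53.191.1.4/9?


Network: 53.128.0.0/9
Host bits = 23
Set all host bits to 1:
Broadcast: 53.255.255.255


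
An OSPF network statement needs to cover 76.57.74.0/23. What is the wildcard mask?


Subnet mask: 255.255.254.0
Wildcard = 255.255.255.255 - subnet mask
255 - 255 = 0
255 - 255 = 0
255 - 254 = 1
255 - 0 = 255
Wildcard: 0.0.1.255


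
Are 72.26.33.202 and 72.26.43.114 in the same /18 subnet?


Mask: 255.255.192.0
72.26.33.202 AND mask = 72.26.0.0
72.26.43.114 AND mask = 72.26.0.0
Yes, same subnet (72.26.0.0)


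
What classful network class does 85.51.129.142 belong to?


First octet: 85
Binary: 01010101
0xxxxxxx -> Class A (1-126)
Class A, default mask 255.0.0.0 (/8)


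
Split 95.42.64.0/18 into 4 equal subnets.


New prefix = 18 + 2 = 20
Each subnet has 4096 addresses
  95.42.64.0/20
  95.42.80.0/20
  95.42.96.0/20
  95.42.112.0/20
Subnets: 95.42.64.0/20, 95.42.80.0/20, 95.42.96.0/20, 95.42.112.0/20


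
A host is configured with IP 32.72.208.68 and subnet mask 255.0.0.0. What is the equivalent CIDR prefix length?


Binary: 11111111.00000000.00000000.00000000
Count leading 1s
Prefix: /8


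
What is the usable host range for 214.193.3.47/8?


Network: 214.0.0.0
Broadcast: 214.255.255.255
First usable = network + 1
Last usable = broadcast - 1
Range: 214.0.0.1 to 214.255.255.254


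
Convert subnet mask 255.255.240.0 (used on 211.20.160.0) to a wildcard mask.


Subnet mask: 255.255.240.0
Wildcard = 255.255.255.255 - subnet mask
255 - 255 = 0
255 - 255 = 0
255 - 240 = 15
255 - 0 = 255
Wildcard: 0.0.15.255


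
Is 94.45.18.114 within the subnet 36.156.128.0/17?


Subnet network: 36.156.128.0
Test IP AND mask: 94.45.0.0
No, 94.45.18.114 is not in 36.156.128.0/17


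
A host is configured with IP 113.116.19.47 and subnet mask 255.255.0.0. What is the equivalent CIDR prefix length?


Binary: 11111111.11111111.00000000.00000000
Count leading 1s
Prefix: /16


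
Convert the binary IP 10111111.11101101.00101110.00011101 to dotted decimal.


10111111 = 191
11101101 = 237
00101110 = 46
00011101 = 29
IP: 191.237.46.29


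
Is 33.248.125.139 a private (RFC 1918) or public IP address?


RFC 1918 private ranges:
  10.0.0.0/8 (10.0.0.0 - 10.255.255.255)
  172.16.0.0/12 (172.16.0.0 - 172.31.255.255)
  192.168.0.0/16 (192.168.0.0 - 192.168.255.255)
Public (not in any RFC 1918 range)


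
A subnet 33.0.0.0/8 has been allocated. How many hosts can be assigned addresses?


Host bits = 32 - 8 = 24
Total addresses = 2^24 = 16777216
Usable = total - 2 (network and broadcast)
Usable hosts: 16777214


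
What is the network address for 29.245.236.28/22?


IP:   00011101.11110101.11101100.00011100
Mask: 11111111.11111111.11111100.00000000
AND operation:
Net:  00011101.11110101.11101100.00000000
Network: 29.245.236.0/22


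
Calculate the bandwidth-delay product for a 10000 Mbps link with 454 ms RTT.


BDP = bandwidth * RTT
= 10000 Mbps * 454 ms
= 10000 * 1e6 * 454 / 1000 bits
= 4540000000 bits
= 567500000 bytes
= 554199.2188 KB
BDP = 4540000000 bits (567500000 bytes)


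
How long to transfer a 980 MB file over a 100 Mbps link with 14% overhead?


Effective throughput = 100 * (1 - 14/100) = 86 Mbps
File size in Mb = 980 * 8 = 7840 Mb
Time = 7840 / 86
Time = 91.1628 seconds


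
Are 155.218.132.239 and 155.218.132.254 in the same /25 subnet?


Mask: 255.255.255.128
155.218.132.239 AND mask = 155.218.132.128
155.218.132.254 AND mask = 155.218.132.128
Yes, same subnet (155.218.132.128)


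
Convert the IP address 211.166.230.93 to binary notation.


211 = 11010011
166 = 10100110
230 = 11100110
93 = 01011101
Binary: 11010011.10100110.11100110.01011101


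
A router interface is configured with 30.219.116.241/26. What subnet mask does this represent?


/26 means 26 network bits, 6 host bits
Binary: 11111111111111111111111111000000
Mask: 255.255.255.192


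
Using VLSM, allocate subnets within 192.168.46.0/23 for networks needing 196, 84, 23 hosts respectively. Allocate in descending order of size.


196 hosts -> /24 (254 usable): 192.168.46.0/24
84 hosts -> /25 (126 usable): 192.168.47.0/25
23 hosts -> /27 (30 usable): 192.168.47.128/27
Allocation: 192.168.46.0/24 (196 hosts, 254 usable); 192.168.47.0/25 (84 hosts, 126 usable); 192.168.47.128/27 (23 hosts, 30 usable)


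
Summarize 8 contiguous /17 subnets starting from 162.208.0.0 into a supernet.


Original prefix: /17
Number of subnets: 8 = 2^3
New prefix = 17 - 3 = 14
Supernet: 162.208.0.0/14


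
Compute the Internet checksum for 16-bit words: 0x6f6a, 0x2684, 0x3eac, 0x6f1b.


Sum all words (with carry folding):
+ 0x6f6a = 0x6f6a
+ 0x2684 = 0x95ee
+ 0x3eac = 0xd49a
+ 0x6f1b = 0x43b6
One's complement: ~0x43b6
Checksum = 0xbc49


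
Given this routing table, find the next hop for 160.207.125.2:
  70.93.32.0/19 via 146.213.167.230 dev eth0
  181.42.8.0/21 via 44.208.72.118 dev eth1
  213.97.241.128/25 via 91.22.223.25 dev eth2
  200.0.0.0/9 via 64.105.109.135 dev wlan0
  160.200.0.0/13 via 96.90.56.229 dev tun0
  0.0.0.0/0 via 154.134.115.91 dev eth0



Longest prefix match for 160.207.125.2:
  /19 70.93.32.0: no
  /21 181.42.8.0: no
  /25 213.97.241.128: no
  /9 200.0.0.0: no
  /13 160.200.0.0: MATCH
  /0 0.0.0.0: MATCH
Selected: next-hop 96.90.56.229 via tun0 (matched /13)


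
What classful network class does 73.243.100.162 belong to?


First octet: 73
Binary: 01001001
0xxxxxxx -> Class A (1-126)
Class A, default mask 255.0.0.0 (/8)


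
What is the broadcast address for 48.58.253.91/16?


Network: 48.58.0.0/16
Host bits = 16
Set all host bits to 1:
Broadcast: 48.58.255.255


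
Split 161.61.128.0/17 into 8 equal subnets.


New prefix = 17 + 3 = 20
Each subnet has 4096 addresses
  161.61.128.0/20
  161.61.144.0/20
  161.61.160.0/20
  161.61.176.0/20
  161.61.192.0/20
  161.61.208.0/20
  161.61.224.0/20
  161.61.240.0/20
Subnets: 161.61.128.0/20, 161.61.144.0/20, 161.61.160.0/20, 161.61.176.0/20, 161.61.192.0/20, 161.61.208.0/20, 161.61.224.0/20, 161.61.240.0/20


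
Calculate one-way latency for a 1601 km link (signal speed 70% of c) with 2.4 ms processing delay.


Speed = 0.7 * 3e5 km/s = 210000 km/s
Propagation delay = 1601 / 210000 = 0.0076 s = 7.6238 ms
Processing delay = 2.4 ms
Total one-way latency = 10.0238 ms


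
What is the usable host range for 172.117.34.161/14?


Network: 172.116.0.0
Broadcast: 172.119.255.255
First usable = network + 1
Last usable = broadcast - 1
Range: 172.116.0.1 to 172.119.255.254


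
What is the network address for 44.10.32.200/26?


IP:   00101100.00001010.00100000.11001000
Mask: 11111111.11111111.11111111.11000000
AND operation:
Net:  00101100.00001010.00100000.11000000
Network: 44.10.32.192/26


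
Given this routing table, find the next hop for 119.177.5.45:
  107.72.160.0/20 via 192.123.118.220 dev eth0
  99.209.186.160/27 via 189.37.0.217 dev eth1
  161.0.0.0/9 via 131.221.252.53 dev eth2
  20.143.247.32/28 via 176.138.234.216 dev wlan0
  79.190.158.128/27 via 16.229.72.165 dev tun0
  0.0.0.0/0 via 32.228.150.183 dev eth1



Longest prefix match for 119.177.5.45:
  /20 107.72.160.0: no
  /27 99.209.186.160: no
  /9 161.0.0.0: no
  /28 20.143.247.32: no
  /27 79.190.158.128: no
  /0 0.0.0.0: MATCH
Selected: next-hop 32.228.150.183 via eth1 (matched /0)


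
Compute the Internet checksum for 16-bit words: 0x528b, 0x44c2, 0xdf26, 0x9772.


Sum all words (with carry folding):
+ 0x528b = 0x528b
+ 0x44c2 = 0x974d
+ 0xdf26 = 0x7674
+ 0x9772 = 0x0de7
One's complement: ~0x0de7
Checksum = 0xf218


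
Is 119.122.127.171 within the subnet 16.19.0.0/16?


Subnet network: 16.19.0.0
Test IP AND mask: 119.122.0.0
No, 119.122.127.171 is not in 16.19.0.0/16


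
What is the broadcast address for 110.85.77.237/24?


Network: 110.85.77.0/24
Host bits = 8
Set all host bits to 1:
Broadcast: 110.85.77.255


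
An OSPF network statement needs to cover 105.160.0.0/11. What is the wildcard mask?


Subnet mask: 255.224.0.0
Wildcard = 255.255.255.255 - subnet mask
255 - 255 = 0
255 - 224 = 31
255 - 0 = 255
255 - 0 = 255
Wildcard: 0.31.255.255


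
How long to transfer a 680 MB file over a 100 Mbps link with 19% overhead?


Effective throughput = 100 * (1 - 19/100) = 81 Mbps
File size in Mb = 680 * 8 = 5440 Mb
Time = 5440 / 81
Time = 67.1605 seconds


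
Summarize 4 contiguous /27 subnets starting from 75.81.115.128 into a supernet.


Original prefix: /27
Number of subnets: 4 = 2^2
New prefix = 27 - 2 = 25
Supernet: 75.81.115.128/25


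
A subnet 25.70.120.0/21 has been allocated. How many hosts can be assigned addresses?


Host bits = 32 - 21 = 11
Total addresses = 2^11 = 2048
Usable = total - 2 (network and broadcast)
Usable hosts: 2046


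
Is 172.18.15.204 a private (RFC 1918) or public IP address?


RFC 1918 private ranges:
  10.0.0.0/8 (10.0.0.0 - 10.255.255.255)
  172.16.0.0/12 (172.16.0.0 - 172.31.255.255)
  192.168.0.0/16 (192.168.0.0 - 192.168.255.255)
Private (in 172.16.0.0/12)


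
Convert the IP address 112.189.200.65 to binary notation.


112 = 01110000
189 = 10111101
200 = 11001000
65 = 01000001
Binary: 01110000.10111101.11001000.01000001


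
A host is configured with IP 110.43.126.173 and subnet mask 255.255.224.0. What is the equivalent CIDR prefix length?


Binary: 11111111.11111111.11100000.00000000
Count leading 1s
Prefix: /19


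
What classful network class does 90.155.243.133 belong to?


First octet: 90
Binary: 01011010
0xxxxxxx -> Class A (1-126)
Class A, default mask 255.0.0.0 (/8)


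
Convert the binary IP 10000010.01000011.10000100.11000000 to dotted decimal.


10000010 = 130
01000011 = 67
10000100 = 132
11000000 = 192
IP: 130.67.132.192


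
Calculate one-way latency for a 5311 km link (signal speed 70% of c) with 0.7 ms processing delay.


Speed = 0.7 * 3e5 km/s = 210000 km/s
Propagation delay = 5311 / 210000 = 0.0253 s = 25.2905 ms
Processing delay = 0.7 ms
Total one-way latency = 25.9905 ms


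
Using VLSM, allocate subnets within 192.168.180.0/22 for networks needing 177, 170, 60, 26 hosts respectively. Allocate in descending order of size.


177 hosts -> /24 (254 usable): 192.168.180.0/24
170 hosts -> /24 (254 usable): 192.168.181.0/24
60 hosts -> /26 (62 usable): 192.168.182.0/26
26 hosts -> /27 (30 usable): 192.168.182.64/27
Allocation: 192.168.180.0/24 (177 hosts, 254 usable); 192.168.181.0/24 (170 hosts, 254 usable); 192.168.182.0/26 (60 hosts, 62 usable); 192.168.182.64/27 (26 hosts, 30 usable)


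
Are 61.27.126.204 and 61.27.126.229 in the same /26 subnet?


Mask: 255.255.255.192
61.27.126.204 AND mask = 61.27.126.192
61.27.126.229 AND mask = 61.27.126.192
Yes, same subnet (61.27.126.192)


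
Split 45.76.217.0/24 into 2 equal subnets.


New prefix = 24 + 1 = 25
Each subnet has 128 addresses
  45.76.217.0/25
  45.76.217.128/25
Subnets: 45.76.217.0/25, 45.76.217.128/25


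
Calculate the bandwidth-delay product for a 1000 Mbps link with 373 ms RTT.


BDP = bandwidth * RTT
= 1000 Mbps * 373 ms
= 1000 * 1e6 * 373 / 1000 bits
= 373000000 bits
= 46625000 bytes
= 45532.2266 KB
BDP = 373000000 bits (46625000 bytes)


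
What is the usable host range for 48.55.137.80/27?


Network: 48.55.137.64
Broadcast: 48.55.137.95
First usable = network + 1
Last usable = broadcast - 1
Range: 48.55.137.65 to 48.55.137.94


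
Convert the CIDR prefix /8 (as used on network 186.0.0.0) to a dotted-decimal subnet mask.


/8 means 8 network bits, 24 host bits
Binary: 11111111000000000000000000000000
Mask: 255.0.0.0


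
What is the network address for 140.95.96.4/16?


IP:   10001100.01011111.01100000.00000100
Mask: 11111111.11111111.00000000.00000000
AND operation:
Net:  10001100.01011111.00000000.00000000
Network: 140.95.0.0/16


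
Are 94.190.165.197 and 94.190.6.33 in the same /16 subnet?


Mask: 255.255.0.0
94.190.165.197 AND mask = 94.190.0.0
94.190.6.33 AND mask = 94.190.0.0
Yes, same subnet (94.190.0.0)


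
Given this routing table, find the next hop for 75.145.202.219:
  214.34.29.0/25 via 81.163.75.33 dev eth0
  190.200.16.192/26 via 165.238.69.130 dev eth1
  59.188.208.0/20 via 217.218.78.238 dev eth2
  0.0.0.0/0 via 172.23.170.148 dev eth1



Longest prefix match for 75.145.202.219:
  /25 214.34.29.0: no
  /26 190.200.16.192: no
  /20 59.188.208.0: no
  /0 0.0.0.0: MATCH
Selected: next-hop 172.23.170.148 via eth1 (matched /0)


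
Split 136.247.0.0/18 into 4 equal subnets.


New prefix = 18 + 2 = 20
Each subnet has 4096 addresses
  136.247.0.0/20
  136.247.16.0/20
  136.247.32.0/20
  136.247.48.0/20
Subnets: 136.247.0.0/20, 136.247.16.0/20, 136.247.32.0/20, 136.247.48.0/20


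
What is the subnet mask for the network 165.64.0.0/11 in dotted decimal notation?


/11 means 11 network bits, 21 host bits
Binary: 11111111111000000000000000000000
Mask: 255.224.0.0


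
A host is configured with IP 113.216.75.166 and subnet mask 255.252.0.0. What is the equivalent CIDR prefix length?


Binary: 11111111.11111100.00000000.00000000
Count leading 1s
Prefix: /14


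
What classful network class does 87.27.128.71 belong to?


First octet: 87
Binary: 01010111
0xxxxxxx -> Class A (1-126)
Class A, default mask 255.0.0.0 (/8)


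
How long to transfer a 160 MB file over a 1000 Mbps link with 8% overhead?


Effective throughput = 1000 * (1 - 8/100) = 920 Mbps
File size in Mb = 160 * 8 = 1280 Mb
Time = 1280 / 920
Time = 1.3913 seconds
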